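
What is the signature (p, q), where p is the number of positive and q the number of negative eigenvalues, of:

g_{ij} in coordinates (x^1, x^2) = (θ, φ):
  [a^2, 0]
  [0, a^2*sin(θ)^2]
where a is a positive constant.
The metric is diagonal, so its eigenvalues are the diagonal entries: a^2, a^2*sin(θ)^2 (at a generic point, where coordinate-dependent entries are positive).
2 positive, 0 negative.
(2, 0) - Riemannian (positive definite)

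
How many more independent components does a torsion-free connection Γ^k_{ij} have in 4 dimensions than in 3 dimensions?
Independent components in n dimensions: n × n(n+1)/2 = n^2(n+1)/2.
4D: 4 × 10 = 40
3D: 3 × 6 = 18
Difference = 40 - 18 = 22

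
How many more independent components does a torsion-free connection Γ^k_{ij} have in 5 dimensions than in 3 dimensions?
Independent components in n dimensions: n × n(n+1)/2 = n^2(n+1)/2.
5D: 5 × 15 = 75
3D: 3 × 6 = 18
Difference = 75 - 18 = 57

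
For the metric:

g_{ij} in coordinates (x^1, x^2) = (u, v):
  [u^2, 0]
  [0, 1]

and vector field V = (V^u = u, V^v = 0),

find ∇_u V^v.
Non-zero Christoffel symbols:
Γ^u_{u u} = 1/u
∇_u V^v = ∂_u V^v + Γ^v_{u j} V^j
  = (0) + (0)(u) + (0)(0)
  = 0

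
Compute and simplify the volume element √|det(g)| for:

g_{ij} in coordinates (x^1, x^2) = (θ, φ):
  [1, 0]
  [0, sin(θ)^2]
det(g) = sin(θ)^2
√|det(g)| = sin(θ) (taking 0 < θ < π so that |sin(θ)| = sin(θ))
Volume element: dV = sin(θ) dθ dφ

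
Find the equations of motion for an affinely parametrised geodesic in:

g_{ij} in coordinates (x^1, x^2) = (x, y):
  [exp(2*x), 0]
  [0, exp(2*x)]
Geodesic equation: d^2x^k/dλ^2 + Γ^k_{ij} (dx^i/dλ)(dx^j/dλ) = 0.
Non-zero Christoffel symbols:
Γ^x_{x x} = 1
Γ^x_{y y} = -1
Γ^y_{x y} = 1
Substituting (the symmetric pair Γ^k_{ij}, Γ^k_{ji} combines into a factor 2):
d^2x/dλ^2 + (dx/dλ)^2 - (dy/dλ)^2 = 0
d^2y/dλ^2 + 2 (dx/dλ)(dy/dλ) = 0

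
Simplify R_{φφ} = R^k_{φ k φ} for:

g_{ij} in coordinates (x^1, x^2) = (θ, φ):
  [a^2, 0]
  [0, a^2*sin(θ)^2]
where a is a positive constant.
Non-zero Christoffel symbols (Γ^k_{ij} = Γ^k_{ji}):
Γ^θ_{φ φ} = -sin(2*θ)/2
Γ^φ_{θ φ} = 1/tan(θ)
R^θ_{φ θ φ} = ∂_θ Γ^θ_{φ φ} - ∂_φ Γ^θ_{φ θ} + Γ^θ_{θ m} Γ^m_{φ φ} - Γ^θ_{φ m} Γ^m_{φ θ}
  = (-cos(2*θ)) - (0) + (0) - (-cos(θ)^2) = sin(θ)^2
R^φ_{φ φ φ} = 0 (a repeated index in an antisymmetric pair)
R_{φφ} = R^θ_{φ θ φ} + R^φ_{φ φ φ} = (sin(θ)^2) + (0) = sin(θ)^2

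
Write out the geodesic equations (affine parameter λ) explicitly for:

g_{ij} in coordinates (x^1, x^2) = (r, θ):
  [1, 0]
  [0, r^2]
Geodesic equation: d^2x^k/dλ^2 + Γ^k_{ij} (dx^i/dλ)(dx^j/dλ) = 0.
Non-zero Christoffel symbols:
Γ^r_{θ θ} = -r
Γ^θ_{r θ} = 1/r
Substituting (the symmetric pair Γ^k_{ij}, Γ^k_{ji} combines into a factor 2):
d^2r/dλ^2 - r (dθ/dλ)^2 = 0
d^2θ/dλ^2 + (2/r) (dr/dλ)(dθ/dλ) = 0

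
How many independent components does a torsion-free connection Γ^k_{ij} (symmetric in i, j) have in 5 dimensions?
Γ^k_{ij} has n choices for the upper index and n(n+1)/2 independent symmetric lower index pairs.
Total = 5 × 5×6/2 = 5 × 15 = 75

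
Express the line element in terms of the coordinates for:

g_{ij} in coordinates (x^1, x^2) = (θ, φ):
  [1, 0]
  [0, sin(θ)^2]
ds^2 = g_{ij} dx^i dx^j; only the non-zero components contribute.
ds^2 = dθ^2 + sin(θ)^2 dφ^2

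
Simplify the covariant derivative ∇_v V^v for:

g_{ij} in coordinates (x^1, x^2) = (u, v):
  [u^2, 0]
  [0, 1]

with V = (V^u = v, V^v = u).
Non-zero Christoffel symbols:
Γ^u_{u u} = 1/u
∇_v V^v = ∂_v V^v + Γ^v_{v j} V^j
  = (0) + (0)(v) + (0)(u)
  = 0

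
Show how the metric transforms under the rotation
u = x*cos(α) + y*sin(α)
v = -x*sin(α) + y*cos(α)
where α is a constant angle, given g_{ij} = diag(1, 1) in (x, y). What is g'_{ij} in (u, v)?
Invert the transformation: x = u*cos(α) - v*sin(α), y = u*sin(α) + v*cos(α)
g'_{ij} = (∂x^k/∂x'^i)(∂x^l/∂x'^j) g_{kl}; with g_{kl} = δ_{kl} this is Σ_k (∂x^k/∂x'^i)(∂x^k/∂x'^j).
Jacobian: ∂x/∂u = cos(α), ∂x/∂v = -sin(α), ∂y/∂u = sin(α), ∂y/∂v = cos(α)
g'_{uu} = (cos(α))(cos(α)) + (sin(α))(sin(α)) = 1
g'_{uv} = (cos(α))(-sin(α)) + (sin(α))(cos(α)) = 0
g'_{vv} = (-sin(α))(-sin(α)) + (cos(α))(cos(α)) = 1
g'_{ij} = diag(1, 1)
The Euclidean metric is invariant under rotations.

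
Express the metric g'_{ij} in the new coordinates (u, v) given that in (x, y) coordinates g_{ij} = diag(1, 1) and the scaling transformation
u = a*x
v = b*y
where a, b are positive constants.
Invert the transformation: x = u/a, y = v/b
g'_{ij} = (∂x^k/∂x'^i)(∂x^l/∂x'^j) g_{kl}; with g_{kl} = δ_{kl} this is Σ_k (∂x^k/∂x'^i)(∂x^k/∂x'^j).
Jacobian: ∂x/∂u = 1/a, ∂x/∂v = 0, ∂y/∂u = 0, ∂y/∂v = 1/b
g'_{uu} = (1/a)(1/a) + (0)(0) = 1/a^2
g'_{uv} = (1/a)(0) + (0)(1/b) = 0
g'_{vv} = (0)(0) + (1/b)(1/b) = 1/b^2
g'_{ij} = diag(1/a^2, 1/b^2)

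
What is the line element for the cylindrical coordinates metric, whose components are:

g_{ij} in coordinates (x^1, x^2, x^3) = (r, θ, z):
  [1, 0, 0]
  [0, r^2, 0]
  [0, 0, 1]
ds^2 = g_{ij} dx^i dx^j; only the non-zero components contribute.
ds^2 = dr^2 + r^2 dθ^2 + dz^2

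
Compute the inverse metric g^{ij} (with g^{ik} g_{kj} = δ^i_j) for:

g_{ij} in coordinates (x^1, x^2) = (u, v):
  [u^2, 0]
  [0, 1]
The metric is diagonal, so g^{ij} is diagonal with entries 1/g_{ii}: diag(1/(u^2), 1).
g^{ij}:
  [1/u^2, 0]
  [0, 1]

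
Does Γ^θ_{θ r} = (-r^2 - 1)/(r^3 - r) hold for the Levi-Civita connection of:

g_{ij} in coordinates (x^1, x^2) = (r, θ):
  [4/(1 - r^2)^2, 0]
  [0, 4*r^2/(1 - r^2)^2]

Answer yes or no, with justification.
Γ^θ_{θ r} = (1/2) g^{θθ} (∂_θ g_{θr} + ∂_r g_{θθ} - ∂_θ g_{θr}) = (1/2)((1 - r^2)^2/(4*r^2))((0) + (-8*(r^3 + r)/(r^2 - 1)^3) - (0)) = (-r^2 - 1)/(r^3 - r)
This equals the proposed value (-r^2 - 1)/(r^3 - r).
Yes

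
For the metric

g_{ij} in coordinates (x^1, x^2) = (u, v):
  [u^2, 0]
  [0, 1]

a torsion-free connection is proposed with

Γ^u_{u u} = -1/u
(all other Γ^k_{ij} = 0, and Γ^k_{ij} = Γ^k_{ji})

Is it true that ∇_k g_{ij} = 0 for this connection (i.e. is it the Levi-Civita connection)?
Using ∇_k g_{ij} = ∂_k g_{ij} - Γ^m_{ki} g_{mj} - Γ^m_{kj} g_{im}:
∇_u g_{uu} = (2*u) - (-u) - (-u) = 4*u ≠ 0
So the connection is not metric compatible (it is not the Levi-Civita connection).
No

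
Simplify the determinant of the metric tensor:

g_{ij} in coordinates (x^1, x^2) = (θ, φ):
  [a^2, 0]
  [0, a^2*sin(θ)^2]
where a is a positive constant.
For a 2×2 metric: det(g) = g_{11}·g_{22} - g_{12}·g_{21}
= (a^2)·(a^2*sin(θ)^2) - (0)·(0)
= a^4*sin(θ)^2 - 0
det(g) = a^4*sin(θ)^2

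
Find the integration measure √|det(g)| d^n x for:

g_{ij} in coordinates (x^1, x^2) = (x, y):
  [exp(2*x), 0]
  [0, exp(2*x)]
det(g) = exp(4*x)
√|det(g)| = exp(2*x)
Volume element: dV = exp(2*x) dx dy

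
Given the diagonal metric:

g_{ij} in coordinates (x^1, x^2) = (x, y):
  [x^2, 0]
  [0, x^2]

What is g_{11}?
With x^1 = x, x^2 = y, g_{11} = g_{xx} is the row-1, column-1 entry of the matrix.
g_{11} = x^2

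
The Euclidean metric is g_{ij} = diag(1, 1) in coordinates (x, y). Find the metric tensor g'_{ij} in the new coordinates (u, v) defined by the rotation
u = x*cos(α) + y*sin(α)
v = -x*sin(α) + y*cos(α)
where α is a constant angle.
Invert the transformation: x = u*cos(α) - v*sin(α), y = u*sin(α) + v*cos(α)
g'_{ij} = (∂x^k/∂x'^i)(∂x^l/∂x'^j) g_{kl}; with g_{kl} = δ_{kl} this is Σ_k (∂x^k/∂x'^i)(∂x^k/∂x'^j).
Jacobian: ∂x/∂u = cos(α), ∂x/∂v = -sin(α), ∂y/∂u = sin(α), ∂y/∂v = cos(α)
g'_{uu} = (cos(α))(cos(α)) + (sin(α))(sin(α)) = 1
g'_{uv} = (cos(α))(-sin(α)) + (sin(α))(cos(α)) = 0
g'_{vv} = (-sin(α))(-sin(α)) + (cos(α))(cos(α)) = 1
g'_{ij} = diag(1, 1)
The Euclidean metric is invariant under rotations.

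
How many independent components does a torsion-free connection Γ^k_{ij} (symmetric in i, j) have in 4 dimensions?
Γ^k_{ij} has n choices for the upper index and n(n+1)/2 independent symmetric lower index pairs.
Total = 4 × 4×5/2 = 4 × 10 = 40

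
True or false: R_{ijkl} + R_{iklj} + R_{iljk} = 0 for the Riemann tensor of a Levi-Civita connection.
This is the first (algebraic) Bianchi identity.
True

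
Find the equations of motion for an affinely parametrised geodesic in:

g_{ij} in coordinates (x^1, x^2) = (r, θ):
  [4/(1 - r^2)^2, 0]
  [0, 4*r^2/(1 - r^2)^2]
Geodesic equation: d^2x^k/dλ^2 + Γ^k_{ij} (dx^i/dλ)(dx^j/dλ) = 0.
Non-zero Christoffel symbols:
Γ^r_{r r} = 2*r/(1 - r^2)
Γ^r_{θ θ} = (r^3 + r)/(r^2 - 1)
Γ^θ_{r θ} = (-r^2 - 1)/(r^3 - r)
Substituting (the symmetric pair Γ^k_{ij}, Γ^k_{ji} combines into a factor 2):
d^2r/dλ^2 + (2*r/(1 - r^2)) (dr/dλ)^2 + ((r^3 + r)/(r^2 - 1)) (dθ/dλ)^2 = 0
d^2θ/dλ^2 + ((-2*r^2 - 2)/(r^3 - r)) (dr/dλ)(dθ/dλ) = 0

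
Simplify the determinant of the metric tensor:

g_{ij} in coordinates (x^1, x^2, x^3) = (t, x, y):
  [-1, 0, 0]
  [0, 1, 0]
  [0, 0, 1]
Diagonal metric: det(g) = g_{11}·g_{22}·g_{33}
= (-1)·(1)·(1)
det(g) = -1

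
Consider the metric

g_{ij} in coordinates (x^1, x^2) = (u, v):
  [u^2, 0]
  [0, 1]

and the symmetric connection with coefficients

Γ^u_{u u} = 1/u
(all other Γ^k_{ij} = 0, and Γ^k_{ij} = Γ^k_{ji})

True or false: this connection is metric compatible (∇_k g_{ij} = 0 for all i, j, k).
Using ∇_k g_{ij} = ∂_k g_{ij} - Γ^m_{ki} g_{mj} - Γ^m_{kj} g_{im}:
e.g. ∇_u g_{uu} = (2*u) - (u) - (u) = 0
Every component ∇_k g_{ij} vanishes: the connection is metric compatible.
True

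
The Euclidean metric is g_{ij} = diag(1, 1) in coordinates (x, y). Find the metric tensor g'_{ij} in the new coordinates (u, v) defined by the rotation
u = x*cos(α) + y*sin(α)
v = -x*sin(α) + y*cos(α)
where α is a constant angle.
Invert the transformation: x = u*cos(α) - v*sin(α), y = u*sin(α) + v*cos(α)
g'_{ij} = (∂x^k/∂x'^i)(∂x^l/∂x'^j) g_{kl}; with g_{kl} = δ_{kl} this is Σ_k (∂x^k/∂x'^i)(∂x^k/∂x'^j).
Jacobian: ∂x/∂u = cos(α), ∂x/∂v = -sin(α), ∂y/∂u = sin(α), ∂y/∂v = cos(α)
g'_{uu} = (cos(α))(cos(α)) + (sin(α))(sin(α)) = 1
g'_{uv} = (cos(α))(-sin(α)) + (sin(α))(cos(α)) = 0
g'_{vv} = (-sin(α))(-sin(α)) + (cos(α))(cos(α)) = 1
g'_{ij} = diag(1, 1)
The Euclidean metric is invariant under rotations.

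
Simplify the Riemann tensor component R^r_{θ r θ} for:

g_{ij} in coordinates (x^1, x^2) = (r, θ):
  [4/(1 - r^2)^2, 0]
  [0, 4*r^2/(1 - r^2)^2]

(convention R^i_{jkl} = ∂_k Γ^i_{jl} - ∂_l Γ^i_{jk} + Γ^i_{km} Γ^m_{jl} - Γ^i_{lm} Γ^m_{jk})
Non-zero Christoffel symbols (Γ^k_{ij} = Γ^k_{ji}):
Γ^r_{r r} = 2*r/(1 - r^2)
Γ^r_{θ θ} = (r^3 + r)/(r^2 - 1)
Γ^θ_{r θ} = (-r^2 - 1)/(r^3 - r)
R^r_{θ r θ} = ∂_r Γ^r_{θ θ} - ∂_θ Γ^r_{θ r} + Γ^r_{r m} Γ^m_{θ θ} - Γ^r_{θ m} Γ^m_{θ r}
  = ((r^4 - 4*r^2 - 1)/(r^2 - 1)^2) - (0) + (-2*r^2*(r^2 + 1)/(r^2 - 1)^2) - (-(r^2 + 1)^2/(r^2 - 1)^2) = -4*r^2/(r^2 - 1)^2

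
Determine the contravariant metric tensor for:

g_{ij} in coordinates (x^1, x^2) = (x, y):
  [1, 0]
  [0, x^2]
The metric is diagonal, so g^{ij} is diagonal with entries 1/g_{ii}: diag(1, 1/(x^2)).
g^{ij}:
  [1, 0]
  [0, 1/x^2]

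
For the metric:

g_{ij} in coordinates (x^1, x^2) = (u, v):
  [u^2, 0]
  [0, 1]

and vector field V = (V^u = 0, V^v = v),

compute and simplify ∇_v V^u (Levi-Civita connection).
Non-zero Christoffel symbols:
Γ^u_{u u} = 1/u
∇_v V^u = ∂_v V^u + Γ^u_{v j} V^j
  = (0) + (0)(0) + (0)(v)
  = 0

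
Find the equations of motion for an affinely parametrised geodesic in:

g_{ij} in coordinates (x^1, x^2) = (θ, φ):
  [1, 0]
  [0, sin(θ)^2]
Geodesic equation: d^2x^k/dλ^2 + Γ^k_{ij} (dx^i/dλ)(dx^j/dλ) = 0.
Non-zero Christoffel symbols:
Γ^θ_{φ φ} = -sin(2*θ)/2
Γ^φ_{θ φ} = 1/tan(θ)
Substituting (the symmetric pair Γ^k_{ij}, Γ^k_{ji} combines into a factor 2):
d^2θ/dλ^2 - (sin(2*θ)/2) (dφ/dλ)^2 = 0
d^2φ/dλ^2 + (2/tan(θ)) (dθ/dλ)(dφ/dλ) = 0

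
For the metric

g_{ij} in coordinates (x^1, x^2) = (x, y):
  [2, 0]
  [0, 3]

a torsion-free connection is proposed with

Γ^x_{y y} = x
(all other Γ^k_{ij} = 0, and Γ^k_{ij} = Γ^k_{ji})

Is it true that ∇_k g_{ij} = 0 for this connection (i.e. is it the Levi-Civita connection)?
Using ∇_k g_{ij} = ∂_k g_{ij} - Γ^m_{ki} g_{mj} - Γ^m_{kj} g_{im}:
∇_y g_{xy} = (0) - (0) - (2*x) = -2*x ≠ 0
So the connection is not metric compatible (it is not the Levi-Civita connection).
No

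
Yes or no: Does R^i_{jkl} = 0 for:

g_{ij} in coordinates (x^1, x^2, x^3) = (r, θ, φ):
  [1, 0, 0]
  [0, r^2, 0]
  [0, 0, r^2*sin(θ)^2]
Non-zero Christoffel symbols:
Γ^r_{θ θ} = -r
Γ^r_{φ φ} = -r*sin(θ)^2
Γ^θ_{r θ} = 1/r
Γ^θ_{φ φ} = -sin(2*θ)/2
Γ^φ_{r φ} = 1/r
Γ^φ_{θ φ} = 1/tan(θ)
Ricci tensor: R_{rr} = 0, R_{rθ} = 0, R_{rφ} = 0, R_{θθ} = 0, R_{θφ} = 0, R_{φφ} = 0
All R_{ij} vanish; in 3 dimensions the Riemann tensor is fully determined by the Ricci tensor, so R^i_{jkl} = 0: the metric is flat (curvilinear coordinates on flat space).
Yes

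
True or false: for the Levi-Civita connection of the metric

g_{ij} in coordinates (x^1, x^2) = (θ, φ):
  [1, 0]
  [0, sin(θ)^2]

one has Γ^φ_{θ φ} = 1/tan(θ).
Γ^φ_{θ φ} = (1/2) g^{φφ} (∂_θ g_{φφ} + ∂_φ g_{φθ} - ∂_φ g_{θφ}) = (1/2)(1/sin(θ)^2)((sin(2*θ)) + (0) - (0)) = 1/tan(θ)
This equals the proposed value 1/tan(θ).
True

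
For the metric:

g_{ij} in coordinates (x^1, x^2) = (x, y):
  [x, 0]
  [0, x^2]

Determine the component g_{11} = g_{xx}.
With x^1 = x, x^2 = y, g_{11} = g_{xx} is the row-1, column-1 entry of the matrix.
g_{11} = x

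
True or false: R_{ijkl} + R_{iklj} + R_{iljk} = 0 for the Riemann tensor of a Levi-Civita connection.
This is the first (algebraic) Bianchi identity.
True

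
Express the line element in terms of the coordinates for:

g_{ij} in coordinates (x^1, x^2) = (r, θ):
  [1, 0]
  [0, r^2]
ds^2 = g_{ij} dx^i dx^j; only the non-zero components contribute.
ds^2 = dr^2 + r^2 dθ^2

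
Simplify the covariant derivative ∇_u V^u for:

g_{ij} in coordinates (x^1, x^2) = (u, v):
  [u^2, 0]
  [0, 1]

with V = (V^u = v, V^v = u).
Non-zero Christoffel symbols:
Γ^u_{u u} = 1/u
∇_u V^u = ∂_u V^u + Γ^u_{u j} V^j
  = (0) + (1/u)(v) + (0)(u)
  = v/u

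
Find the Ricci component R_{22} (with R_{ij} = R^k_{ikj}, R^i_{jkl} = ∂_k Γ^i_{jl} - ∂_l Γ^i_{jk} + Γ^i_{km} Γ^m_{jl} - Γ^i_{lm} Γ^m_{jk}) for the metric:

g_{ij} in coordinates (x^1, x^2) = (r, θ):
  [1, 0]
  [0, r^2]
Non-zero Christoffel symbols (Γ^k_{ij} = Γ^k_{ji}):
Γ^r_{θ θ} = -r
Γ^θ_{r θ} = 1/r
R^r_{θ r θ} = ∂_r Γ^r_{θ θ} - ∂_θ Γ^r_{θ r} + Γ^r_{r m} Γ^m_{θ θ} - Γ^r_{θ m} Γ^m_{θ r}
  = (-1) - (0) + (0) - (-1) = 0
R^θ_{θ θ θ} = 0 (a repeated index in an antisymmetric pair)
R_{θθ} = R^r_{θ r θ} + R^θ_{θ θ θ} = (0) + (0) = 0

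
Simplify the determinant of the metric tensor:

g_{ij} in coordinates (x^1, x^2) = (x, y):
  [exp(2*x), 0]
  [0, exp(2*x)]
For a 2×2 metric: det(g) = g_{11}·g_{22} - g_{12}·g_{21}
= (exp(2*x))·(exp(2*x)) - (0)·(0)
= exp(4*x) - 0
det(g) = exp(4*x)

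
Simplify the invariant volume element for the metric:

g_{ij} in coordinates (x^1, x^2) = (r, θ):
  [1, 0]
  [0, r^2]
det(g) = r^2
√|det(g)| = r
Volume element: dV = r dr dθ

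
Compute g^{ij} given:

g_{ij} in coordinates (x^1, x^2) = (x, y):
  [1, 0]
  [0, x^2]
The metric is diagonal, so g^{ij} is diagonal with entries 1/g_{ii}: diag(1, 1/(x^2)).
g^{ij}:
  [1, 0]
  [0, 1/x^2]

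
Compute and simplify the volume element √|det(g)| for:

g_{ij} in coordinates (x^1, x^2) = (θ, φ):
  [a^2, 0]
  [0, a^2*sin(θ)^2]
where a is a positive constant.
det(g) = a^4*sin(θ)^2
√|det(g)| = a^2*sin(θ) (taking 0 < θ < π so that |sin(θ)| = sin(θ))
Volume element: dV = a^2*sin(θ) dθ dφ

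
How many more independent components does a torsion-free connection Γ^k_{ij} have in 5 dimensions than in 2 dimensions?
Independent components in n dimensions: n × n(n+1)/2 = n^2(n+1)/2.
5D: 5 × 15 = 75
2D: 2 × 3 = 6
Difference = 75 - 6 = 69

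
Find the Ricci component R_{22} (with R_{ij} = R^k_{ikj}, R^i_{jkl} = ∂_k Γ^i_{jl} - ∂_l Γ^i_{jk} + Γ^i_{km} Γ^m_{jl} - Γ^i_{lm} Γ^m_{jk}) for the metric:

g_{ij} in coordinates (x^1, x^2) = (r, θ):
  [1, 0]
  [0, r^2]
Non-zero Christoffel symbols (Γ^k_{ij} = Γ^k_{ji}):
Γ^r_{θ θ} = -r
Γ^θ_{r θ} = 1/r
R^r_{θ r θ} = ∂_r Γ^r_{θ θ} - ∂_θ Γ^r_{θ r} + Γ^r_{r m} Γ^m_{θ θ} - Γ^r_{θ m} Γ^m_{θ r}
  = (-1) - (0) + (0) - (-1) = 0
R^θ_{θ θ θ} = 0 (a repeated index in an antisymmetric pair)
R_{θθ} = R^r_{θ r θ} + R^θ_{θ θ θ} = (0) + (0) = 0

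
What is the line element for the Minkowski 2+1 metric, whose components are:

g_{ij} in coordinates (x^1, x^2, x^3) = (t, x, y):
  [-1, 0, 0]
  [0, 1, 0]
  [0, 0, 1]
ds^2 = g_{ij} dx^i dx^j; only the non-zero components contribute.
ds^2 = -dt^2 + dx^2 + dy^2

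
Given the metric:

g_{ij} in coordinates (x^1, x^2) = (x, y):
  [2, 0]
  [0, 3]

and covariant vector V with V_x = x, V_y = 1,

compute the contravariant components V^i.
Inverse metric (diagonal): g^{xx} = 1/2, g^{yy} = 1/3
V^i = g^{ij} V_j:
V^x = (1/2)(x) + (0)(1) = x/2
V^y = (0)(x) + (1/3)(1) = 1/3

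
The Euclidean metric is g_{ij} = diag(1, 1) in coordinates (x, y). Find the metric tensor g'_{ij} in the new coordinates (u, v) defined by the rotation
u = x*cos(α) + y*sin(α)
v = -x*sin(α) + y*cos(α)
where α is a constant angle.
Invert the transformation: x = u*cos(α) - v*sin(α), y = u*sin(α) + v*cos(α)
g'_{ij} = (∂x^k/∂x'^i)(∂x^l/∂x'^j) g_{kl}; with g_{kl} = δ_{kl} this is Σ_k (∂x^k/∂x'^i)(∂x^k/∂x'^j).
Jacobian: ∂x/∂u = cos(α), ∂x/∂v = -sin(α), ∂y/∂u = sin(α), ∂y/∂v = cos(α)
g'_{uu} = (cos(α))(cos(α)) + (sin(α))(sin(α)) = 1
g'_{uv} = (cos(α))(-sin(α)) + (sin(α))(cos(α)) = 0
g'_{vv} = (-sin(α))(-sin(α)) + (cos(α))(cos(α)) = 1
g'_{ij} = diag(1, 1)
The Euclidean metric is invariant under rotations.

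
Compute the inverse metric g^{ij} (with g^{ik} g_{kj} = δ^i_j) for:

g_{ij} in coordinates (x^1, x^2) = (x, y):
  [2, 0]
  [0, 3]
The metric is diagonal, so g^{ij} is diagonal with entries 1/g_{ii}: diag(1/2, 1/3).
g^{ij}:
  [1/2, 0]
  [0, 1/3]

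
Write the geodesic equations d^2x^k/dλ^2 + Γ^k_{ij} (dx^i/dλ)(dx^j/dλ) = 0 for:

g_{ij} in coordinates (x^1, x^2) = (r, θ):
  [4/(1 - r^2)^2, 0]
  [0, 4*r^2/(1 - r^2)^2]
Geodesic equation: d^2x^k/dλ^2 + Γ^k_{ij} (dx^i/dλ)(dx^j/dλ) = 0.
Non-zero Christoffel symbols:
Γ^r_{r r} = 2*r/(1 - r^2)
Γ^r_{θ θ} = (r^3 + r)/(r^2 - 1)
Γ^θ_{r θ} = (-r^2 - 1)/(r^3 - r)
Substituting (the symmetric pair Γ^k_{ij}, Γ^k_{ji} combines into a factor 2):
d^2r/dλ^2 + (2*r/(1 - r^2)) (dr/dλ)^2 + ((r^3 + r)/(r^2 - 1)) (dθ/dλ)^2 = 0
d^2θ/dλ^2 + ((-2*r^2 - 2)/(r^3 - r)) (dr/dλ)(dθ/dλ) = 0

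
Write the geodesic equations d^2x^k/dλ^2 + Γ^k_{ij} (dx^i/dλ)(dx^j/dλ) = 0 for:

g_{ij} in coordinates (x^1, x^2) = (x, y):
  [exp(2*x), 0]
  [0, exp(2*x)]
Geodesic equation: d^2x^k/dλ^2 + Γ^k_{ij} (dx^i/dλ)(dx^j/dλ) = 0.
Non-zero Christoffel symbols:
Γ^x_{x x} = 1
Γ^x_{y y} = -1
Γ^y_{x y} = 1
Substituting (the symmetric pair Γ^k_{ij}, Γ^k_{ji} combines into a factor 2):
d^2x/dλ^2 + (dx/dλ)^2 - (dy/dλ)^2 = 0
d^2y/dλ^2 + 2 (dx/dλ)(dy/dλ) = 0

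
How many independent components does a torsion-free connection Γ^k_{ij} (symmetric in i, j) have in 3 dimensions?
Γ^k_{ij} has n choices for the upper index and n(n+1)/2 independent symmetric lower index pairs.
Total = 3 × 3×4/2 = 3 × 6 = 18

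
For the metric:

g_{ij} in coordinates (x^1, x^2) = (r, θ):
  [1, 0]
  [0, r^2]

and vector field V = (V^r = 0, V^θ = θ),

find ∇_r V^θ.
Non-zero Christoffel symbols:
Γ^r_{θ θ} = -r
Γ^θ_{r θ} = 1/r
∇_r V^θ = ∂_r V^θ + Γ^θ_{r j} V^j
  = (0) + (0)(0) + (1/r)(θ)
  = θ/r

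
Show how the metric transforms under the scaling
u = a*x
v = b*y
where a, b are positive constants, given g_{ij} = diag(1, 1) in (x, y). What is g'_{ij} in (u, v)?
Invert the transformation: x = u/a, y = v/b
g'_{ij} = (∂x^k/∂x'^i)(∂x^l/∂x'^j) g_{kl}; with g_{kl} = δ_{kl} this is Σ_k (∂x^k/∂x'^i)(∂x^k/∂x'^j).
Jacobian: ∂x/∂u = 1/a, ∂x/∂v = 0, ∂y/∂u = 0, ∂y/∂v = 1/b
g'_{uu} = (1/a)(1/a) + (0)(0) = 1/a^2
g'_{uv} = (1/a)(0) + (0)(1/b) = 0
g'_{vv} = (0)(0) + (1/b)(1/b) = 1/b^2
g'_{ij} = diag(1/a^2, 1/b^2)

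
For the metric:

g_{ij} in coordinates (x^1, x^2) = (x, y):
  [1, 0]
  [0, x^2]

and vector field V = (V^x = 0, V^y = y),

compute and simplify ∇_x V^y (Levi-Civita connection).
Non-zero Christoffel symbols:
Γ^x_{y y} = -x
Γ^y_{x y} = 1/x
∇_x V^y = ∂_x V^y + Γ^y_{x j} V^j
  = (0) + (0)(0) + (1/x)(y)
  = y/x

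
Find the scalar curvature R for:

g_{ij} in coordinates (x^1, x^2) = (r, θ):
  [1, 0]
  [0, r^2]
Non-zero Christoffel symbols (Γ^k_{ij} = Γ^k_{ji}):
Γ^r_{θ θ} = -r
Γ^θ_{r θ} = 1/r
Ricci tensor (R_{ij} = R^k_{ikj}): R_{rr} = 0, R_{rθ} = 0, R_{θθ} = 0
Inverse metric: g^{rr} = 1, g^{θθ} = 1/r^2
R = g^{ij} R_{ij} = (1)(0) + (1/r^2)(0) = 0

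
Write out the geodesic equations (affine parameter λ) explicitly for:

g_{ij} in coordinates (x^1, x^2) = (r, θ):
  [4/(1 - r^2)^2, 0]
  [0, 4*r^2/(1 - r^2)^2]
Geodesic equation: d^2x^k/dλ^2 + Γ^k_{ij} (dx^i/dλ)(dx^j/dλ) = 0.
Non-zero Christoffel symbols:
Γ^r_{r r} = 2*r/(1 - r^2)
Γ^r_{θ θ} = (r^3 + r)/(r^2 - 1)
Γ^θ_{r θ} = (-r^2 - 1)/(r^3 - r)
Substituting (the symmetric pair Γ^k_{ij}, Γ^k_{ji} combines into a factor 2):
d^2r/dλ^2 + (2*r/(1 - r^2)) (dr/dλ)^2 + ((r^3 + r)/(r^2 - 1)) (dθ/dλ)^2 = 0
d^2θ/dλ^2 + ((-2*r^2 - 2)/(r^3 - r)) (dr/dλ)(dθ/dλ) = 0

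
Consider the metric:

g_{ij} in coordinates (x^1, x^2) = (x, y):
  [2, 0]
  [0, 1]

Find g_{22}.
With x^1 = x, x^2 = y, g_{22} = g_{yy} is the row-2, column-2 entry of the matrix.
g_{22} = 1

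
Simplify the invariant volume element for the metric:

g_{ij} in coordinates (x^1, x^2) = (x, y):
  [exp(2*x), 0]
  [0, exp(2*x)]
det(g) = exp(4*x)
√|det(g)| = exp(2*x)
Volume element: dV = exp(2*x) dx dy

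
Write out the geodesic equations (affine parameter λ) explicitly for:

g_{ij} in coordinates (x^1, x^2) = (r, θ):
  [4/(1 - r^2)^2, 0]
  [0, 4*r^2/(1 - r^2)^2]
Geodesic equation: d^2x^k/dλ^2 + Γ^k_{ij} (dx^i/dλ)(dx^j/dλ) = 0.
Non-zero Christoffel symbols:
Γ^r_{r r} = 2*r/(1 - r^2)
Γ^r_{θ θ} = (r^3 + r)/(r^2 - 1)
Γ^θ_{r θ} = (-r^2 - 1)/(r^3 - r)
Substituting (the symmetric pair Γ^k_{ij}, Γ^k_{ji} combines into a factor 2):
d^2r/dλ^2 + (2*r/(1 - r^2)) (dr/dλ)^2 + ((r^3 + r)/(r^2 - 1)) (dθ/dλ)^2 = 0
d^2θ/dλ^2 + ((-2*r^2 - 2)/(r^3 - r)) (dr/dλ)(dθ/dλ) = 0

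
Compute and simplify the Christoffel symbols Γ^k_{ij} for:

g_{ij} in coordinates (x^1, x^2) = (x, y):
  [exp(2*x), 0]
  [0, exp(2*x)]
Using Γ^k_{ij} = (1/2) g^{km} (∂_i g_{mj} + ∂_j g_{mi} - ∂_m g_{ij}); the metric is diagonal, so only the m = k term contributes.
Non-zero symbols (using the symmetry Γ^k_{ij} = Γ^k_{ji}):
Γ^x_{x x} = (1/2) g^{xx} (∂_x g_{xx} + ∂_x g_{xx} - ∂_x g_{xx}) = (1/2)(exp(-2*x))((2*exp(2*x)) + (2*exp(2*x)) - (2*exp(2*x))) = 1
Γ^x_{y y} = (1/2) g^{xx} (∂_y g_{xy} + ∂_y g_{xy} - ∂_x g_{yy}) = (1/2)(exp(-2*x))((0) + (0) - (2*exp(2*x))) = -1
Γ^y_{x y} = (1/2) g^{yy} (∂_x g_{yy} + ∂_y g_{yx} - ∂_y g_{xy}) = (1/2)(exp(-2*x))((2*exp(2*x)) + (0) - (0)) = 1
All other Christoffel symbols are zero.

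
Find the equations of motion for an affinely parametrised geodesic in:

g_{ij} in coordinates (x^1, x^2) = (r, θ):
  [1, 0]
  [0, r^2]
Geodesic equation: d^2x^k/dλ^2 + Γ^k_{ij} (dx^i/dλ)(dx^j/dλ) = 0.
Non-zero Christoffel symbols:
Γ^r_{θ θ} = -r
Γ^θ_{r θ} = 1/r
Substituting (the symmetric pair Γ^k_{ij}, Γ^k_{ji} combines into a factor 2):
d^2r/dλ^2 - r (dθ/dλ)^2 = 0
d^2θ/dλ^2 + (2/r) (dr/dλ)(dθ/dλ) = 0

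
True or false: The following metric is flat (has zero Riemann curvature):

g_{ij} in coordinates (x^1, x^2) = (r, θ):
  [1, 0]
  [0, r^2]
Non-zero Christoffel symbols:
Γ^r_{θ θ} = -r
Γ^θ_{r θ} = 1/r
Ricci tensor: R_{rr} = 0, R_{rθ} = 0, R_{θθ} = 0
All R_{ij} vanish; in 2 dimensions the Riemann tensor is fully determined by the Ricci tensor, so R^i_{jkl} = 0: the metric is flat (curvilinear coordinates on flat space).
True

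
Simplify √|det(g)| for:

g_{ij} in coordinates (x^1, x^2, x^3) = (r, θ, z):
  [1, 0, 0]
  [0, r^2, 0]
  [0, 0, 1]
det(g) = r^2
√|det(g)| = r
Volume element: dV = r dr dθ dz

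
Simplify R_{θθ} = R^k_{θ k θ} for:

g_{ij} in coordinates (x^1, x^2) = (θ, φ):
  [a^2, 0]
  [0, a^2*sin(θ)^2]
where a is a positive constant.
Non-zero Christoffel symbols (Γ^k_{ij} = Γ^k_{ji}):
Γ^θ_{φ φ} = -sin(2*θ)/2
Γ^φ_{θ φ} = 1/tan(θ)
R^θ_{θ θ θ} = 0 (a repeated index in an antisymmetric pair)
R^φ_{θ φ θ} = ∂_φ Γ^φ_{θ θ} - ∂_θ Γ^φ_{θ φ} + Γ^φ_{φ m} Γ^m_{θ θ} - Γ^φ_{θ m} Γ^m_{θ φ}
  = (0) - (-1/sin(θ)^2) + (0) - (1/tan(θ)^2) = 1
R_{θθ} = R^θ_{θ θ θ} + R^φ_{θ φ θ} = (0) + (1) = 1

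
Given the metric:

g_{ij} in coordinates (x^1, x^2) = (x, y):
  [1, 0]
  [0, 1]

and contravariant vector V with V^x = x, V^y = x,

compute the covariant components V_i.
V_i = g_{ij} V^j:
V_x = (1)(x) + (0)(x) = x
V_y = (0)(x) + (1)(x) = x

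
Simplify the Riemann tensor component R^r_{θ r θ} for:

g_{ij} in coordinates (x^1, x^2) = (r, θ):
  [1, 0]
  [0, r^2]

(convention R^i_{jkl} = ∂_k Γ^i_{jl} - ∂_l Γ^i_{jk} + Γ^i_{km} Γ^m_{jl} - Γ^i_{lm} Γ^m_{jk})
Non-zero Christoffel symbols (Γ^k_{ij} = Γ^k_{ji}):
Γ^r_{θ θ} = -r
Γ^θ_{r θ} = 1/r
R^r_{θ r θ} = ∂_r Γ^r_{θ θ} - ∂_θ Γ^r_{θ r} + Γ^r_{r m} Γ^m_{θ θ} - Γ^r_{θ m} Γ^m_{θ r}
  = (-1) - (0) + (0) - (-1) = 0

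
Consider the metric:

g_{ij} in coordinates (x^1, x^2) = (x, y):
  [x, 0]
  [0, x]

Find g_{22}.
With x^1 = x, x^2 = y, g_{22} = g_{yy} is the row-2, column-2 entry of the matrix.
g_{22} = x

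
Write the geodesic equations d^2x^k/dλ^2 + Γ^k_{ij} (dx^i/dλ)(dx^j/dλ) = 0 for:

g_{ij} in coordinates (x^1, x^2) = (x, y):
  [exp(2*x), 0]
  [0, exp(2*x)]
Geodesic equation: d^2x^k/dλ^2 + Γ^k_{ij} (dx^i/dλ)(dx^j/dλ) = 0.
Non-zero Christoffel symbols:
Γ^x_{x x} = 1
Γ^x_{y y} = -1
Γ^y_{x y} = 1
Substituting (the symmetric pair Γ^k_{ij}, Γ^k_{ji} combines into a factor 2):
d^2x/dλ^2 + (dx/dλ)^2 - (dy/dλ)^2 = 0
d^2y/dλ^2 + 2 (dx/dλ)(dy/dλ) = 0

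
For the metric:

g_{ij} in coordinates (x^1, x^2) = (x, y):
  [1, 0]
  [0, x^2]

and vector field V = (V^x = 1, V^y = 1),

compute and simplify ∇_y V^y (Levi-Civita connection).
Non-zero Christoffel symbols:
Γ^x_{y y} = -x
Γ^y_{x y} = 1/x
∇_y V^y = ∂_y V^y + Γ^y_{y j} V^j
  = (0) + (1/x)(1) + (0)(1)
  = 1/x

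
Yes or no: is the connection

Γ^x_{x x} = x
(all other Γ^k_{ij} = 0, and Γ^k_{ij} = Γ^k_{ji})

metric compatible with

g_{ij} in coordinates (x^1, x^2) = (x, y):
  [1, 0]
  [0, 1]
Using ∇_k g_{ij} = ∂_k g_{ij} - Γ^m_{ki} g_{mj} - Γ^m_{kj} g_{im}:
∇_x g_{xx} = (0) - (x) - (x) = -2*x ≠ 0
So the connection is not metric compatible (it is not the Levi-Civita connection).
No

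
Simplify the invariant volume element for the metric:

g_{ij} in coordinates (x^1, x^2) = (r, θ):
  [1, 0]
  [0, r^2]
det(g) = r^2
√|det(g)| = r
Volume element: dV = r dr dθ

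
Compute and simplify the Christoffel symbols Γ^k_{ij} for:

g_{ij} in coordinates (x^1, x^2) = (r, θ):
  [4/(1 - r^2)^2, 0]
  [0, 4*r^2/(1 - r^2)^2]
Using Γ^k_{ij} = (1/2) g^{km} (∂_i g_{mj} + ∂_j g_{mi} - ∂_m g_{ij}); the metric is diagonal, so only the m = k term contributes.
Non-zero symbols (using the symmetry Γ^k_{ij} = Γ^k_{ji}):
Γ^r_{r r} = (1/2) g^{rr} (∂_r g_{rr} + ∂_r g_{rr} - ∂_r g_{rr}) = (1/2)((1 - r^2)^2/4)((16*r/(1 - r^2)^3) + (16*r/(1 - r^2)^3) - (16*r/(1 - r^2)^3)) = 2*r/(1 - r^2)
Γ^r_{θ θ} = (1/2) g^{rr} (∂_θ g_{rθ} + ∂_θ g_{rθ} - ∂_r g_{θθ}) = (1/2)((1 - r^2)^2/4)((0) + (0) - (-8*(r^3 + r)/(r^2 - 1)^3)) = (r^3 + r)/(r^2 - 1)
Γ^θ_{r θ} = (1/2) g^{θθ} (∂_r g_{θθ} + ∂_θ g_{θr} - ∂_θ g_{rθ}) = (1/2)((1 - r^2)^2/(4*r^2))((-8*(r^3 + r)/(r^2 - 1)^3) + (0) - (0)) = (-r^2 - 1)/(r^3 - r)
All other Christoffel symbols are zero.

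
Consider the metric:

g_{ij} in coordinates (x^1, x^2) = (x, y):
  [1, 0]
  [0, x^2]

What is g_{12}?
With x^1 = x, x^2 = y, g_{12} = g_{xy} is the row-1, column-2 entry of the matrix.
g_{12} = 0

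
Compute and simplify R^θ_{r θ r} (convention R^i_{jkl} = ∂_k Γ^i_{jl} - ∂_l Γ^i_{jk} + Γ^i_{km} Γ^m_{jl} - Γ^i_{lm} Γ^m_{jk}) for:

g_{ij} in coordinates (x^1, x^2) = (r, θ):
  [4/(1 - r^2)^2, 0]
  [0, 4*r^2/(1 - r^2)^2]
Non-zero Christoffel symbols (Γ^k_{ij} = Γ^k_{ji}):
Γ^r_{r r} = 2*r/(1 - r^2)
Γ^r_{θ θ} = (r^3 + r)/(r^2 - 1)
Γ^θ_{r θ} = (-r^2 - 1)/(r^3 - r)
R^θ_{r θ r} = ∂_θ Γ^θ_{r r} - ∂_r Γ^θ_{r θ} + Γ^θ_{θ m} Γ^m_{r r} - Γ^θ_{r m} Γ^m_{r θ}
  = (0) - ((r^4 + 4*r^2 - 1)/(r^3 - r)^2) + (2*(r^2 + 1)/(r^2 - 1)^2) - ((r^2 + 1)^2/(r^3 - r)^2) = -4/(r^2 - 1)^2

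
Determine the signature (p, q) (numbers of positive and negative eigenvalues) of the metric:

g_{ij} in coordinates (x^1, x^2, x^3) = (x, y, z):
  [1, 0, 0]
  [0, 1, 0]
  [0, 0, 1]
The metric is diagonal, so its eigenvalues are the diagonal entries: 1, 1, 1 (at a generic point, where coordinate-dependent entries are positive).
3 positive, 0 negative.
(3, 0) - Riemannian (positive definite)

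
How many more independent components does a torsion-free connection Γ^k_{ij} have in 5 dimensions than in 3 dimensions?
Independent components in n dimensions: n × n(n+1)/2 = n^2(n+1)/2.
5D: 5 × 15 = 75
3D: 3 × 6 = 18
Difference = 75 - 18 = 57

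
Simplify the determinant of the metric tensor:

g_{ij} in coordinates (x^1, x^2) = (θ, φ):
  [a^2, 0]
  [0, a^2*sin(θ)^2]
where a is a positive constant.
For a 2×2 metric: det(g) = g_{11}·g_{22} - g_{12}·g_{21}
= (a^2)·(a^2*sin(θ)^2) - (0)·(0)
= a^4*sin(θ)^2 - 0
det(g) = a^4*sin(θ)^2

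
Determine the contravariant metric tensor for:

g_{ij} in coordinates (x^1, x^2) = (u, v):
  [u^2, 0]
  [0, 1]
The metric is diagonal, so g^{ij} is diagonal with entries 1/g_{ii}: diag(1/(u^2), 1).
g^{ij}:
  [1/u^2, 0]
  [0, 1]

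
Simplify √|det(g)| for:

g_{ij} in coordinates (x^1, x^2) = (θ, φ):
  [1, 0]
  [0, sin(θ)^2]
det(g) = sin(θ)^2
√|det(g)| = sin(θ) (taking 0 < θ < π so that |sin(θ)| = sin(θ))
Volume element: dV = sin(θ) dθ dφ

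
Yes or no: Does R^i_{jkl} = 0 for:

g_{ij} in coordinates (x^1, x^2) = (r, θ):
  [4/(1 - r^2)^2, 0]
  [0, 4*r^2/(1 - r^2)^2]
Non-zero Christoffel symbols:
Γ^r_{r r} = 2*r/(1 - r^2)
Γ^r_{θ θ} = (r^3 + r)/(r^2 - 1)
Γ^θ_{r θ} = (-r^2 - 1)/(r^3 - r)
Ricci tensor: R_{rr} = -4/(r^2 - 1)^2, R_{rθ} = 0, R_{θθ} = -4*r^2/(r^2 - 1)^2
The Ricci tensor is non-zero, so the Riemann tensor is non-zero: not flat.
No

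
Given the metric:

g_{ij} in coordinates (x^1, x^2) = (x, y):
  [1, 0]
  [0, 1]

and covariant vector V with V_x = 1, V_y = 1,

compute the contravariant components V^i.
Inverse metric (diagonal): g^{xx} = 1, g^{yy} = 1
V^i = g^{ij} V_j:
V^x = (1)(1) + (0)(1) = 1
V^y = (0)(1) + (1)(1) = 1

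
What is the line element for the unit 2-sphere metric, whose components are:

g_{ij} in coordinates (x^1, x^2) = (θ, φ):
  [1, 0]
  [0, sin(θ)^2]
ds^2 = g_{ij} dx^i dx^j; only the non-zero components contribute.
ds^2 = dθ^2 + sin(θ)^2 dφ^2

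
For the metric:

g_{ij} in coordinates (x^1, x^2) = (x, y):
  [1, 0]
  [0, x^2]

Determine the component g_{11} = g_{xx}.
With x^1 = x, x^2 = y, g_{11} = g_{xx} is the row-1, column-1 entry of the matrix.
g_{11} = 1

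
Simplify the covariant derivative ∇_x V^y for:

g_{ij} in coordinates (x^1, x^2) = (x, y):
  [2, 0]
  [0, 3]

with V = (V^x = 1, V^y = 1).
All Christoffel symbols are zero.
∇_x V^y = ∂_x V^y + Γ^y_{x j} V^j
  = (0) + (0)(1) + (0)(1)
  = 0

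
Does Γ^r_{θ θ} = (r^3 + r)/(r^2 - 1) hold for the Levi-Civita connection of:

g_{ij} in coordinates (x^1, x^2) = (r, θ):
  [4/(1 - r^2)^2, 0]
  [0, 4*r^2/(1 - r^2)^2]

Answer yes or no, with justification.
Γ^r_{θ θ} = (1/2) g^{rr} (∂_θ g_{rθ} + ∂_θ g_{rθ} - ∂_r g_{θθ}) = (1/2)((1 - r^2)^2/4)((0) + (0) - (-8*(r^3 + r)/(r^2 - 1)^3)) = (r^3 + r)/(r^2 - 1)
This equals the proposed value (r^3 + r)/(r^2 - 1).
Yes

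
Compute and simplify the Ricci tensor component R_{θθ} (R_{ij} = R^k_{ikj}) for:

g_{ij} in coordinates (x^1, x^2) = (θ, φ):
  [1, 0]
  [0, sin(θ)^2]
Non-zero Christoffel symbols (Γ^k_{ij} = Γ^k_{ji}):
Γ^θ_{φ φ} = -sin(2*θ)/2
Γ^φ_{θ φ} = 1/tan(θ)
R^θ_{θ θ θ} = 0 (a repeated index in an antisymmetric pair)
R^φ_{θ φ θ} = ∂_φ Γ^φ_{θ θ} - ∂_θ Γ^φ_{θ φ} + Γ^φ_{φ m} Γ^m_{θ θ} - Γ^φ_{θ m} Γ^m_{θ φ}
  = (0) - (-1/sin(θ)^2) + (0) - (1/tan(θ)^2) = 1
R_{θθ} = R^θ_{θ θ θ} + R^φ_{θ φ θ} = (0) + (1) = 1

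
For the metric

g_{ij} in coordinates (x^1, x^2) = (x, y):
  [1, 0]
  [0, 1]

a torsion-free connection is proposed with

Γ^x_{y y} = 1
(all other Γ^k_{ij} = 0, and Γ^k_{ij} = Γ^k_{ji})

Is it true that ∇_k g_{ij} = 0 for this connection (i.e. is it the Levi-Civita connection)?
Using ∇_k g_{ij} = ∂_k g_{ij} - Γ^m_{ki} g_{mj} - Γ^m_{kj} g_{im}:
∇_y g_{xy} = (0) - (0) - (1) = -1 ≠ 0
So the connection is not metric compatible (it is not the Levi-Civita connection).
No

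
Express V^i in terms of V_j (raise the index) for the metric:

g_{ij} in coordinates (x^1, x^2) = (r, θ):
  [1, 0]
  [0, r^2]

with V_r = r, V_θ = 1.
Inverse metric (diagonal): g^{rr} = 1, g^{θθ} = 1/r^2
V^i = g^{ij} V_j:
V^r = (1)(r) + (0)(1) = r
V^θ = (0)(r) + (1/r^2)(1) = 1/r^2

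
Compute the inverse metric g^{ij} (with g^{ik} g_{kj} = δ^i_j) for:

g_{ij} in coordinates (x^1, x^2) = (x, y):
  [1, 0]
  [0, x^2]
The metric is diagonal, so g^{ij} is diagonal with entries 1/g_{ii}: diag(1, 1/(x^2)).
g^{ij}:
  [1, 0]
  [0, 1/x^2]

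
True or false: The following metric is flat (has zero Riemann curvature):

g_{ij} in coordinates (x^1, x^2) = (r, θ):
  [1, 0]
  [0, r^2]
Non-zero Christoffel symbols:
Γ^r_{θ θ} = -r
Γ^θ_{r θ} = 1/r
Ricci tensor: R_{rr} = 0, R_{rθ} = 0, R_{θθ} = 0
All R_{ij} vanish; in 2 dimensions the Riemann tensor is fully determined by the Ricci tensor, so R^i_{jkl} = 0: the metric is flat (curvilinear coordinates on flat space).
True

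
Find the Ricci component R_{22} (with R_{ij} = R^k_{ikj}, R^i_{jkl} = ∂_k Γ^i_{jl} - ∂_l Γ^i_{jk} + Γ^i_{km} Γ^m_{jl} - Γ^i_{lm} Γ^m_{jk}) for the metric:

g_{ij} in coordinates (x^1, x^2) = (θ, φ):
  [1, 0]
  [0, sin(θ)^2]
Non-zero Christoffel symbols (Γ^k_{ij} = Γ^k_{ji}):
Γ^θ_{φ φ} = -sin(2*θ)/2
Γ^φ_{θ φ} = 1/tan(θ)
R^θ_{φ θ φ} = ∂_θ Γ^θ_{φ φ} - ∂_φ Γ^θ_{φ θ} + Γ^θ_{θ m} Γ^m_{φ φ} - Γ^θ_{φ m} Γ^m_{φ θ}
  = (-cos(2*θ)) - (0) + (0) - (-cos(θ)^2) = sin(θ)^2
R^φ_{φ φ φ} = 0 (a repeated index in an antisymmetric pair)
R_{φφ} = R^θ_{φ θ φ} + R^φ_{φ φ φ} = (sin(θ)^2) + (0) = sin(θ)^2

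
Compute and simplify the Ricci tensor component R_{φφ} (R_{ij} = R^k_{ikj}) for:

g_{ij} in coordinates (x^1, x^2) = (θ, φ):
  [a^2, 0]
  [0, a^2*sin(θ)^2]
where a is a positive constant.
Non-zero Christoffel symbols (Γ^k_{ij} = Γ^k_{ji}):
Γ^θ_{φ φ} = -sin(2*θ)/2
Γ^φ_{θ φ} = 1/tan(θ)
R^θ_{φ θ φ} = ∂_θ Γ^θ_{φ φ} - ∂_φ Γ^θ_{φ θ} + Γ^θ_{θ m} Γ^m_{φ φ} - Γ^θ_{φ m} Γ^m_{φ θ}
  = (-cos(2*θ)) - (0) + (0) - (-cos(θ)^2) = sin(θ)^2
R^φ_{φ φ φ} = 0 (a repeated index in an antisymmetric pair)
R_{φφ} = R^θ_{φ θ φ} + R^φ_{φ φ φ} = (sin(θ)^2) + (0) = sin(θ)^2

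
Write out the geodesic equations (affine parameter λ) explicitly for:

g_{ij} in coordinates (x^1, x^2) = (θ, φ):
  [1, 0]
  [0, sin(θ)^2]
Geodesic equation: d^2x^k/dλ^2 + Γ^k_{ij} (dx^i/dλ)(dx^j/dλ) = 0.
Non-zero Christoffel symbols:
Γ^θ_{φ φ} = -sin(2*θ)/2
Γ^φ_{θ φ} = 1/tan(θ)
Substituting (the symmetric pair Γ^k_{ij}, Γ^k_{ji} combines into a factor 2):
d^2θ/dλ^2 - (sin(2*θ)/2) (dφ/dλ)^2 = 0
d^2φ/dλ^2 + (2/tan(θ)) (dθ/dλ)(dφ/dλ) = 0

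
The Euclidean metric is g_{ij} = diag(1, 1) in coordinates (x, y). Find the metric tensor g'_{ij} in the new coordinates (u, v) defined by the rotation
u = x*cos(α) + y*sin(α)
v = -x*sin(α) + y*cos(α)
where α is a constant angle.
Invert the transformation: x = u*cos(α) - v*sin(α), y = u*sin(α) + v*cos(α)
g'_{ij} = (∂x^k/∂x'^i)(∂x^l/∂x'^j) g_{kl}; with g_{kl} = δ_{kl} this is Σ_k (∂x^k/∂x'^i)(∂x^k/∂x'^j).
Jacobian: ∂x/∂u = cos(α), ∂x/∂v = -sin(α), ∂y/∂u = sin(α), ∂y/∂v = cos(α)
g'_{uu} = (cos(α))(cos(α)) + (sin(α))(sin(α)) = 1
g'_{uv} = (cos(α))(-sin(α)) + (sin(α))(cos(α)) = 0
g'_{vv} = (-sin(α))(-sin(α)) + (cos(α))(cos(α)) = 1
g'_{ij} = diag(1, 1)
The Euclidean metric is invariant under rotations.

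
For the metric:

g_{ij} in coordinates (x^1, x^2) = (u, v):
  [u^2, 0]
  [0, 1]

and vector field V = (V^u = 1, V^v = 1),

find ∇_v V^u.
Non-zero Christoffel symbols:
Γ^u_{u u} = 1/u
∇_v V^u = ∂_v V^u + Γ^u_{v j} V^j
  = (0) + (0)(1) + (0)(1)
  = 0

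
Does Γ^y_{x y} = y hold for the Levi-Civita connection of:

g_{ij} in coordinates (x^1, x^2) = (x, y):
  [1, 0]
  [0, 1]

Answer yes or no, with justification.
Γ^y_{x y} = (1/2) g^{yy} (∂_x g_{yy} + ∂_y g_{yx} - ∂_y g_{xy}) = (1/2)(1)((0) + (0) - (0)) = 0
This differs from the proposed value y.
No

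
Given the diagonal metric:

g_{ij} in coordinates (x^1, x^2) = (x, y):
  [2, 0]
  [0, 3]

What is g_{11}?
With x^1 = x, x^2 = y, g_{11} = g_{xx} is the row-1, column-1 entry of the matrix.
g_{11} = 2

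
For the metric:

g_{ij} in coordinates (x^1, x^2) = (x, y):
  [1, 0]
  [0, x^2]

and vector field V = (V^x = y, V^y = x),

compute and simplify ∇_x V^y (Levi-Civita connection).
Non-zero Christoffel symbols:
Γ^x_{y y} = -x
Γ^y_{x y} = 1/x
∇_x V^y = ∂_x V^y + Γ^y_{x j} V^j
  = (1) + (0)(y) + (1/x)(x)
  = 2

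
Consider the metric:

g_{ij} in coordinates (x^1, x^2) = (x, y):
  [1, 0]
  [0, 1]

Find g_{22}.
With x^1 = x, x^2 = y, g_{22} = g_{yy} is the row-2, column-2 entry of the matrix.
g_{22} = 1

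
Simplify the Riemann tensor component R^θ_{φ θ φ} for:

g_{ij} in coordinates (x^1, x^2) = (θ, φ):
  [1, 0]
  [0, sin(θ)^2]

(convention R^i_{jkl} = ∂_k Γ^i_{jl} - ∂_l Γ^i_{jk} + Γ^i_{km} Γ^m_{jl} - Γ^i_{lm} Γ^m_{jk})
Non-zero Christoffel symbols (Γ^k_{ij} = Γ^k_{ji}):
Γ^θ_{φ φ} = -sin(2*θ)/2
Γ^φ_{θ φ} = 1/tan(θ)
R^θ_{φ θ φ} = ∂_θ Γ^θ_{φ φ} - ∂_φ Γ^θ_{φ θ} + Γ^θ_{θ m} Γ^m_{φ φ} - Γ^θ_{φ m} Γ^m_{φ θ}
  = (-cos(2*θ)) - (0) + (0) - (-cos(θ)^2) = sin(θ)^2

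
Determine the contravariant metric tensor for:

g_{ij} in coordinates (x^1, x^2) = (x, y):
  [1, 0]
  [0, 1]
The metric is diagonal, so g^{ij} is diagonal with entries 1/g_{ii}: diag(1, 1).
g^{ij}:
  [1, 0]
  [0, 1]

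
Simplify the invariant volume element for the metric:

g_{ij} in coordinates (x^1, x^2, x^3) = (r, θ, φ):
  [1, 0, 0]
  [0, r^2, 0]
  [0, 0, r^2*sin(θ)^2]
det(g) = r^4*sin(θ)^2
√|det(g)| = r^2*sin(θ) (taking 0 < θ < π so that |sin(θ)| = sin(θ))
Volume element: dV = r^2*sin(θ) dr dθ dφ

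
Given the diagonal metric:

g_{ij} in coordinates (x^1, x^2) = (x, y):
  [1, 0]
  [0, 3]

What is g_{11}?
With x^1 = x, x^2 = y, g_{11} = g_{xx} is the row-1, column-1 entry of the matrix.
g_{11} = 1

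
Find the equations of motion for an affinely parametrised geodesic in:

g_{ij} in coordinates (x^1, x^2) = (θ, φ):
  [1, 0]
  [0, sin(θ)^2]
Geodesic equation: d^2x^k/dλ^2 + Γ^k_{ij} (dx^i/dλ)(dx^j/dλ) = 0.
Non-zero Christoffel symbols:
Γ^θ_{φ φ} = -sin(2*θ)/2
Γ^φ_{θ φ} = 1/tan(θ)
Substituting (the symmetric pair Γ^k_{ij}, Γ^k_{ji} combines into a factor 2):
d^2θ/dλ^2 - (sin(2*θ)/2) (dφ/dλ)^2 = 0
d^2φ/dλ^2 + (2/tan(θ)) (dθ/dλ)(dφ/dλ) = 0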